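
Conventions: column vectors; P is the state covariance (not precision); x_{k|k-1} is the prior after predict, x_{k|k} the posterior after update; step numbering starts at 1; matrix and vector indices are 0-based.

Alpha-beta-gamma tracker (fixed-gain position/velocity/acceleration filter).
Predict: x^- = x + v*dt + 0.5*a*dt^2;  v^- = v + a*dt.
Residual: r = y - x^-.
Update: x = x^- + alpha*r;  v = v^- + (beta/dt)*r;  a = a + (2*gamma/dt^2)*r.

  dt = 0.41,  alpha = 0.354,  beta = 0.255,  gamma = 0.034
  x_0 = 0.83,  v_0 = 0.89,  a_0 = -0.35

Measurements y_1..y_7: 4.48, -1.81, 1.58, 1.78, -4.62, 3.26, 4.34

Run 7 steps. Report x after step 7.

step 1: x_pred=1.1655  r=3.3145  x^+=2.3388  v^+=2.8080  a^+=0.9908
step 2: x_pred=3.5734  r=-5.3834  x^+=1.6677  v^+=-0.1340  a^+=-1.1869
step 3: x_pred=1.5130  r=0.0670  x^+=1.5367  v^+=-0.5789  a^+=-1.1598
step 4: x_pred=1.2019  r=0.5781  x^+=1.4065  v^+=-0.6949  a^+=-0.9259
step 5: x_pred=1.0438  r=-5.6638  x^+=-0.9612  v^+=-4.5971  a^+=-3.2170
step 6: x_pred=-3.1164  r=6.3764  x^+=-0.8591  v^+=-1.9503  a^+=-0.6376
step 7: x_pred=-1.7123  r=6.0523  x^+=0.4302  v^+=1.5526  a^+=1.8107

x_post = 0.4302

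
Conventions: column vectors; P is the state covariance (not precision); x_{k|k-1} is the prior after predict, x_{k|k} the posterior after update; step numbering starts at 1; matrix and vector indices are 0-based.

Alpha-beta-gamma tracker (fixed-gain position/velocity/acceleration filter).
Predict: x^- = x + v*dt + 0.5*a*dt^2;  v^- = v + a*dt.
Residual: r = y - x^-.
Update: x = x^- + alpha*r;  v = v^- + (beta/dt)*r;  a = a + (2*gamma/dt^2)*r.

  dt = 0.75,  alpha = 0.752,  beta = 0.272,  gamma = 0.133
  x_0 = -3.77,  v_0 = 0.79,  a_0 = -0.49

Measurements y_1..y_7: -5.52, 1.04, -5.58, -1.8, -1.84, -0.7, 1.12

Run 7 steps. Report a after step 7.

step 1: x_pred=-3.3153  r=-2.2047  x^+=-4.9732  v^+=-0.3771  a^+=-1.5326
step 2: x_pred=-5.6871  r=6.7271  x^+=-0.6283  v^+=0.9132  a^+=1.6486
step 3: x_pred=0.5202  r=-6.1002  x^+=-4.0671  v^+=-0.0627  a^+=-1.2362
step 4: x_pred=-4.4619  r=2.6619  x^+=-2.4601  v^+=-0.0245  a^+=0.0226
step 5: x_pred=-2.4721  r=0.6321  x^+=-1.9968  v^+=0.2217  a^+=0.3215
step 6: x_pred=-1.7400  r=1.0400  x^+=-0.9579  v^+=0.8401  a^+=0.8134
step 7: x_pred=-0.0991  r=1.2191  x^+=0.8177  v^+=1.8922  a^+=1.3899

a_post = 1.3899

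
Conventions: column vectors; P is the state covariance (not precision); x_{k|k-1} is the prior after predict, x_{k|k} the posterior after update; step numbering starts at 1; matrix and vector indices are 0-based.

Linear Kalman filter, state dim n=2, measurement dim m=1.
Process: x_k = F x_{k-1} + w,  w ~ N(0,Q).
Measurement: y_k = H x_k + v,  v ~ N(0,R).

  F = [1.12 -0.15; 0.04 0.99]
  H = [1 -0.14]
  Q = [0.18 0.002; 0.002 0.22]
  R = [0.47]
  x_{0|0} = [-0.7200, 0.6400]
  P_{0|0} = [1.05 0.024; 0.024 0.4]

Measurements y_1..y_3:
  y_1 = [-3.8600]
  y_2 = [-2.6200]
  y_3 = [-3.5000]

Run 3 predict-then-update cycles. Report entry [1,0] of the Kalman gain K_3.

step 1: x^-=[-0.9024, 0.6048]  P^-=[1.4981 0.0161; 0.0161 0.6156]  S=[1.9756]  K=[0.7571; -0.0355]  nu=[-2.8729]  x^+=[-3.0776, 0.7067]  P^+=[0.3655 0.0692; 0.0692 0.6131]
step 2: x^-=[-3.5529, 0.5765]  P^-=[0.6291 0.0036; 0.0036 0.8270]  S=[1.1143]  K=[0.5641; -0.1007]  nu=[1.0136]  x^+=[-2.9811, 0.4745]  P^+=[0.2745 0.0669; 0.0669 0.8157]
step 3: x^-=[-3.4100, 0.3505]  P^-=[0.5202 -0.0331; -0.0331 1.0252]  S=[1.0196]  K=[0.5148; -0.1732]  nu=[-0.0409]  x^+=[-3.4311, 0.3576]  P^+=[0.2500 0.0578; 0.0578 0.9946]

K[1,0] = -0.1732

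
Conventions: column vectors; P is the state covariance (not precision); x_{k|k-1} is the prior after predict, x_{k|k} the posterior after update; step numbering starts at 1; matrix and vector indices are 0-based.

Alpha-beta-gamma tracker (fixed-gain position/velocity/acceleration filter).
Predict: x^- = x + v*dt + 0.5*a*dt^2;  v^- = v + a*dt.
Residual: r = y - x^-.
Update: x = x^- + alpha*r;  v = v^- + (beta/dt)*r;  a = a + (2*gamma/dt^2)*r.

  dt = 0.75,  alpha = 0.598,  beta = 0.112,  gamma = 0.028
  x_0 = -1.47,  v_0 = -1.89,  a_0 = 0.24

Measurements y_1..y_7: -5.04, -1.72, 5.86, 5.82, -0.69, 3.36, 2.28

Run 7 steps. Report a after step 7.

a_post = 0.5899

step 1: x_pred=-2.8200  r=-2.2200  x^+=-4.1476  v^+=-2.0415  a^+=0.0190
step 2: x_pred=-5.6734  r=3.9534  x^+=-3.3093  v^+=-1.4369  a^+=0.4126
step 3: x_pred=-4.2709  r=10.1309  x^+=1.7874  v^+=0.3854  a^+=1.4212
step 4: x_pred=2.4761  r=3.3439  x^+=4.4758  v^+=1.9506  a^+=1.7541
step 5: x_pred=6.4320  r=-7.1220  x^+=2.1731  v^+=2.2026  a^+=1.0450
step 6: x_pred=4.1189  r=-0.7589  x^+=3.6651  v^+=2.8730  a^+=0.9695
step 7: x_pred=6.0925  r=-3.8125  x^+=3.8126  v^+=3.0308  a^+=0.5899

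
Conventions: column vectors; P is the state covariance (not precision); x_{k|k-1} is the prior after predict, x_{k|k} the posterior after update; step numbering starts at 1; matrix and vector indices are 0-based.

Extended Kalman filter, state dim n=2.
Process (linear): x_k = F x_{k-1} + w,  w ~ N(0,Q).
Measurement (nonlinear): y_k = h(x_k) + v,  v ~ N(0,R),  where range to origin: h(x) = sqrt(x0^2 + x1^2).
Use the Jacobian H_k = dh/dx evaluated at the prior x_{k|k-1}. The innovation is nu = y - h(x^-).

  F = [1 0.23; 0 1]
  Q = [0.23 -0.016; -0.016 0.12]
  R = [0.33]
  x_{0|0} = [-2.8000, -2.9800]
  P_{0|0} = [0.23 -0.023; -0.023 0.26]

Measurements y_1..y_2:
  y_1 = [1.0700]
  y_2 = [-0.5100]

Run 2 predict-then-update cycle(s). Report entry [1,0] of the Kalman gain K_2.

step 1: x^-=[-3.4854, -2.9800]  P^-=[0.4632 0.0208; 0.0208 0.3800]  H_jac=[-0.7601 -0.6498]  S=[0.7786]  K=[-0.4695; -0.3375]  nu=[-3.5157]  x^+=[-1.8348, -1.7936]  P^+=[0.2915 -0.1026; -0.1026 0.2913]
step 2: x^-=[-2.2473, -1.7936]  P^-=[0.4898 -0.0516; -0.0516 0.4113]  H_jac=[-0.7816 -0.6238]  S=[0.7390]  K=[-0.4745; -0.2927]  nu=[-3.3853]  x^+=[-0.6410, -0.8028]  P^+=[0.3234 -0.1542; -0.1542 0.3480]

K[1,0] = -0.2927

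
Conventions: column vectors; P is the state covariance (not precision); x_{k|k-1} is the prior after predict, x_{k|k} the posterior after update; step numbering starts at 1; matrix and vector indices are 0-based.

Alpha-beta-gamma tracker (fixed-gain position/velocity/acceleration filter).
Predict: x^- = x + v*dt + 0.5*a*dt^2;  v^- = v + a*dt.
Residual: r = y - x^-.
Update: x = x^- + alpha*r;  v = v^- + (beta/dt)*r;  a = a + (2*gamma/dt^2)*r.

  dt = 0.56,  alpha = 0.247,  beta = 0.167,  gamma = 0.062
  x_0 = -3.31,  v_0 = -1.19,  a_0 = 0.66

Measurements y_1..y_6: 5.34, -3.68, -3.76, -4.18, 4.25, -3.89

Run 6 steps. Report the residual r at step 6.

resid = -6.7223

step 1: x_pred=-3.8729  r=9.2129  x^+=-1.5973  v^+=1.9270  a^+=4.3029
step 2: x_pred=0.1565  r=-3.8365  x^+=-0.7911  v^+=3.1925  a^+=2.7859
step 3: x_pred=1.4335  r=-5.1935  x^+=0.1507  v^+=3.2038  a^+=0.7323
step 4: x_pred=2.0597  r=-6.2397  x^+=0.5185  v^+=1.7532  a^+=-1.7349
step 5: x_pred=1.2282  r=3.0218  x^+=1.9746  v^+=1.6827  a^+=-0.5401
step 6: x_pred=2.8323  r=-6.7223  x^+=1.1719  v^+=-0.6244  a^+=-3.1981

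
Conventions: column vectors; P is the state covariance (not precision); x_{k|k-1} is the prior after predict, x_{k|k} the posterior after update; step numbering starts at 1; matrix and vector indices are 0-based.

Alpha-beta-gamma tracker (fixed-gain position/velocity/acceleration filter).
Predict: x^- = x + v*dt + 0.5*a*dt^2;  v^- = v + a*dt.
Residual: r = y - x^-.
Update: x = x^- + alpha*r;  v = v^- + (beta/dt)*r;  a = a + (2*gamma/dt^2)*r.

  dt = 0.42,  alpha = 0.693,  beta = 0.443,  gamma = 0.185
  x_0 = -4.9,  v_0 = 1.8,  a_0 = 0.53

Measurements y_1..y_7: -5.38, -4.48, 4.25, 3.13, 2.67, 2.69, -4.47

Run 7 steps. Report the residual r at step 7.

resid = -7.2577

step 1: x_pred=-4.0973  r=-1.2827  x^+=-4.9862  v^+=0.6696  a^+=-2.1606
step 2: x_pred=-4.8955  r=0.4155  x^+=-4.6076  v^+=0.2004  a^+=-1.2890
step 3: x_pred=-4.6371  r=8.8871  x^+=1.5217  v^+=9.0328  a^+=17.3517
step 4: x_pred=6.8459  r=-3.7159  x^+=4.2708  v^+=12.4012  a^+=9.5576
step 5: x_pred=10.3222  r=-7.6522  x^+=5.0192  v^+=8.3441  a^+=-6.4930
step 6: x_pred=7.9511  r=-5.2611  x^+=4.3051  v^+=0.0678  a^+=-17.5281
step 7: x_pred=2.7877  r=-7.2577  x^+=-2.2419  v^+=-14.9491  a^+=-32.7511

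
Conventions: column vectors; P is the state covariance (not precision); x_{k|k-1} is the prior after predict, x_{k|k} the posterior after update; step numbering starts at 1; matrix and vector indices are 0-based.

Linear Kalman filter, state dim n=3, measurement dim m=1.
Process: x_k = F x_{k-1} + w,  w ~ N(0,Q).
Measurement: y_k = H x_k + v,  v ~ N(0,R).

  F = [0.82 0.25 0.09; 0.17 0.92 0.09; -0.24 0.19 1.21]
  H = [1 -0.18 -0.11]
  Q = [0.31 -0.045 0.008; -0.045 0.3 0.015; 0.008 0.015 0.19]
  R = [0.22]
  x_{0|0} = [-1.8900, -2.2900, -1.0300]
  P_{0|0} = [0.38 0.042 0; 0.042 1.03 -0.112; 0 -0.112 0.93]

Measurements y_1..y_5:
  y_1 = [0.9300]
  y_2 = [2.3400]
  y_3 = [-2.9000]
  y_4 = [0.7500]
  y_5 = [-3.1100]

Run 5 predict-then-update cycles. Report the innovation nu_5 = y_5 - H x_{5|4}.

innov = [-2.4658]

step 1: x^-=[-2.2150, -2.5208, -1.2278]  P^-=[0.6496 0.2741 0.0516; 0.2741 1.1849 0.1463; 0.0516 0.1463 1.5554]  S=[0.8226]  K=[0.7228; 0.0543; -0.1772]  nu=[2.5562]  x^+=[-0.3673, -2.3819, -1.6808]  P^+=[0.2198 0.2418 0.1570; 0.2418 1.1825 0.1542; 0.1570 0.1542 1.5295]
step 2: x^-=[-1.0479, -2.4050, -2.3982]  P^-=[0.6733 0.4929 0.4123; 0.4929 1.4256 0.5370; 0.4123 0.5370 2.4424]  S=[0.7222]  K=[0.7467; 0.2454; 0.0651]  nu=[2.6912]  x^+=[0.9616, -1.7446, -2.2230]  P^+=[0.2707 0.3606 0.3772; 0.3606 1.3821 0.5254; 0.3772 0.5254 2.4393]
step 3: x^-=[0.1523, -1.6416, -3.2521]  P^-=[0.8253 0.7066 0.8546; 0.7066 1.7087 1.1065; 0.8546 1.1065 3.8165]  S=[0.7482]  K=[0.8073; 0.3707; 0.3149]  nu=[-3.7055]  x^+=[-2.8393, -3.0151, -4.4190]  P^+=[0.3376 0.4827 0.6644; 0.4827 1.6059 1.0192; 0.6644 1.0192 3.7423]
step 4: x^-=[-3.4797, -3.6543, -5.2384]  P^-=[1.0095 0.9529 1.4422; 0.9529 2.0394 1.8728; 1.4422 1.8728 5.7853]  S=[0.7794]  K=[0.8716; 0.4873; 0.6014]  nu=[2.9957]  x^+=[-0.8686, -2.1944, -3.4368]  P^+=[0.4174 0.6219 1.0337; 0.6219 1.8543 1.6444; 1.0337 1.6444 5.5034]
step 5: x^-=[-1.5702, -2.4758, -4.3670]  P^-=[1.2327 1.2451 2.2016; 1.2451 2.4246 2.8531; 2.2016 2.8531 8.4375]  S=[0.8137]  K=[0.9418; 0.6081; 0.9340]  nu=[-2.4658]  x^+=[-3.8926, -3.9753, -6.6700]  P^+=[0.5109 0.7791 1.4859; 0.7791 2.1237 2.3910; 1.4859 2.3910 7.7277]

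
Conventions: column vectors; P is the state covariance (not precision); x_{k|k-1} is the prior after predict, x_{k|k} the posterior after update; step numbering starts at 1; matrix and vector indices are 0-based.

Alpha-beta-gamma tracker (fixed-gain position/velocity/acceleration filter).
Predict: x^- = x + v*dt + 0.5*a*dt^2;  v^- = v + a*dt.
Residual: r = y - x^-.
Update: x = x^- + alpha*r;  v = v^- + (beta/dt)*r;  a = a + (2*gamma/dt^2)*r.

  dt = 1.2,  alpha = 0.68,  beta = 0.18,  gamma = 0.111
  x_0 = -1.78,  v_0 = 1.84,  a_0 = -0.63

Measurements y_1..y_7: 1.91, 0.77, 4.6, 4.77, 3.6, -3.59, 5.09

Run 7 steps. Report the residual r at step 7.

step 1: x_pred=-0.0256  r=1.9356  x^+=1.2906  v^+=1.3743  a^+=-0.3316
step 2: x_pred=2.7011  r=-1.9311  x^+=1.3879  v^+=0.6868  a^+=-0.6293
step 3: x_pred=1.7590  r=2.8410  x^+=3.6909  v^+=0.3578  a^+=-0.1913
step 4: x_pred=3.9824  r=0.7876  x^+=4.5180  v^+=0.2463  a^+=-0.0699
step 5: x_pred=4.7632  r=-1.1632  x^+=3.9722  v^+=-0.0120  a^+=-0.2492
step 6: x_pred=3.7784  r=-7.3684  x^+=-1.2321  v^+=-1.4164  a^+=-1.3852
step 7: x_pred=-3.9291  r=9.0191  x^+=2.2039  v^+=-1.7257  a^+=0.0053

resid = 9.0191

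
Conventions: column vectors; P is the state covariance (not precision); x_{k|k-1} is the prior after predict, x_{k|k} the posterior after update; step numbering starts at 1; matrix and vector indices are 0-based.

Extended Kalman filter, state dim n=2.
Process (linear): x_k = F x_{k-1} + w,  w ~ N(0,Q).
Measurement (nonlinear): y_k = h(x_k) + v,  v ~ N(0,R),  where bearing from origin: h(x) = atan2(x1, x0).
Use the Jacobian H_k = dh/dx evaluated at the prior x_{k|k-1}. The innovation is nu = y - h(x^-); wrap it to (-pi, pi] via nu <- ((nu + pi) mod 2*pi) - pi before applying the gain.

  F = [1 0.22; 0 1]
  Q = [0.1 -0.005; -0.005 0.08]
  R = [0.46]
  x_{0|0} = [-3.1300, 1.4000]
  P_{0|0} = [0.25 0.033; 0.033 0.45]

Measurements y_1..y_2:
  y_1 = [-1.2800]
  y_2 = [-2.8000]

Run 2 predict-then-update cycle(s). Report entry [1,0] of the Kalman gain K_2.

step 1: x^-=[-2.8220, 1.4000]  P^-=[0.3863 0.1270; 0.1270 0.5300]  H_jac=[-0.1411 -0.2844]  S=[0.5207]  K=[-0.1740; -0.3238]  nu=[2.3221]  x^+=[-3.2261, 0.6480]  P^+=[0.3705 0.0977; 0.0977 0.4754]
step 2: x^-=[-3.0835, 0.6480]  P^-=[0.5365 0.1972; 0.1972 0.5554]  H_jac=[-0.0653 -0.3106]  S=[0.5239]  K=[-0.1838; -0.3539]  nu=[0.5487]  x^+=[-3.1844, 0.4538]  P^+=[0.5188 0.1632; 0.1632 0.4898]

K[1,0] = -0.3539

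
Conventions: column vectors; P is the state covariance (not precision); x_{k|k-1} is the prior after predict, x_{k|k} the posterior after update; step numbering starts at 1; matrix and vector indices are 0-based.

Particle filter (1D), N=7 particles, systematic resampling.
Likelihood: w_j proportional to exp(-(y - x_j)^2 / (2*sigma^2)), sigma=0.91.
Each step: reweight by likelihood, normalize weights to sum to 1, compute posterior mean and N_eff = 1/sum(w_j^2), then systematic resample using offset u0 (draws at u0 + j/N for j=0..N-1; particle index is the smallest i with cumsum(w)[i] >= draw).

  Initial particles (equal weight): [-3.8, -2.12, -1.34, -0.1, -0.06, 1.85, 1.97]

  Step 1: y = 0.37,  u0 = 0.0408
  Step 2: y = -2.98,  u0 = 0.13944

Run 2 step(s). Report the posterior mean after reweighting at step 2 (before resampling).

step 1: w=[0.0000, 0.0097, 0.0700, 0.3581, 0.3660, 0.1090, 0.0872]  mean=0.2014  Neff=3.4887  idx=[2, 3, 3, 4, 4, 4, 5]
step 2: w=[0.8649, 0.0293, 0.0293, 0.0255, 0.0255, 0.0255, 0.0000]  mean=-1.1694  Neff=1.3304  idx=[0, 0, 0, 0, 0, 0, 5]

post_mean = -1.1694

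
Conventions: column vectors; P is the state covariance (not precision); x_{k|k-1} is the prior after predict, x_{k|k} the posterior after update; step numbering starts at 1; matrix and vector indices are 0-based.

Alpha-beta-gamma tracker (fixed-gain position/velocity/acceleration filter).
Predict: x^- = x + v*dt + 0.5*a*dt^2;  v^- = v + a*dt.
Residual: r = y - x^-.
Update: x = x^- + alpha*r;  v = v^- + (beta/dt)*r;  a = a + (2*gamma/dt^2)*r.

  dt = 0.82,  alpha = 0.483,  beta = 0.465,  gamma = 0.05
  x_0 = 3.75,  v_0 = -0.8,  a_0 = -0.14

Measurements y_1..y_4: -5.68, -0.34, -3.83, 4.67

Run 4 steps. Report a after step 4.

a_post = 1.6656

step 1: x_pred=3.0469  r=-8.7269  x^+=-1.1682  v^+=-5.8636  a^+=-1.4379
step 2: x_pred=-6.4598  r=6.1198  x^+=-3.5039  v^+=-3.5723  a^+=-0.5277
step 3: x_pred=-6.6106  r=2.7806  x^+=-5.2676  v^+=-2.4282  a^+=-0.1142
step 4: x_pred=-7.2971  r=11.9671  x^+=-1.5170  v^+=4.2644  a^+=1.6656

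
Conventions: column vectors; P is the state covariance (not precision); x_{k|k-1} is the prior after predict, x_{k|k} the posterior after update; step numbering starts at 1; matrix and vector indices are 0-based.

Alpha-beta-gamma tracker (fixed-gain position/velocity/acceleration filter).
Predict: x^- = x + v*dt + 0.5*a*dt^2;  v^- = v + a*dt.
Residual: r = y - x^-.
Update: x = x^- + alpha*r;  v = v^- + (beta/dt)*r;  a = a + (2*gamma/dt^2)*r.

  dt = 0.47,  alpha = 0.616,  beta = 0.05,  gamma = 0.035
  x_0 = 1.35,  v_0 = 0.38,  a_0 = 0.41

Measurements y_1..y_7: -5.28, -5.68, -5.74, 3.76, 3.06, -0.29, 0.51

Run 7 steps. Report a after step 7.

step 1: x_pred=1.5739  r=-6.8539  x^+=-2.6481  v^+=-0.1564  a^+=-1.7619
step 2: x_pred=-2.9162  r=-2.7638  x^+=-4.6187  v^+=-1.2785  a^+=-2.6377
step 3: x_pred=-5.5110  r=-0.2290  x^+=-5.6521  v^+=-2.5426  a^+=-2.7103
step 4: x_pred=-7.1464  r=10.9064  x^+=-0.4281  v^+=-2.6562  a^+=0.7458
step 5: x_pred=-1.5941  r=4.6541  x^+=1.2728  v^+=-1.8105  a^+=2.2206
step 6: x_pred=0.6671  r=-0.9571  x^+=0.0775  v^+=-0.8687  a^+=1.9173
step 7: x_pred=-0.1190  r=0.6290  x^+=0.2685  v^+=0.0994  a^+=2.1166

a_post = 2.1166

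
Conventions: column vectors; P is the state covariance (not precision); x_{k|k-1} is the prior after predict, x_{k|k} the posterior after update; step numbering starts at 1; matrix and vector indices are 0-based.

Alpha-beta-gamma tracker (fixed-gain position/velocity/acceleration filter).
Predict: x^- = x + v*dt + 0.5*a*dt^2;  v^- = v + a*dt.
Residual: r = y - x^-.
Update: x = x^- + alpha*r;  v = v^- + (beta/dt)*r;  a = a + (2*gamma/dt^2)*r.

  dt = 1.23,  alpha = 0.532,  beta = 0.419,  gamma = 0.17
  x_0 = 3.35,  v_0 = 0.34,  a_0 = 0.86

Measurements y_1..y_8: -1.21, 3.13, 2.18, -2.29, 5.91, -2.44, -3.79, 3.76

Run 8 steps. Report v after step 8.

step 1: x_pred=4.4187  r=-5.6287  x^+=1.4243  v^+=-0.5196  a^+=-0.4050
step 2: x_pred=0.4788  r=2.6512  x^+=1.8892  v^+=-0.1146  a^+=0.1909
step 3: x_pred=1.8926  r=0.2874  x^+=2.0455  v^+=0.2180  a^+=0.2554
step 4: x_pred=2.5069  r=-4.7969  x^+=-0.0450  v^+=-1.1019  a^+=-0.8226
step 5: x_pred=-2.0226  r=7.9326  x^+=2.1976  v^+=0.5886  a^+=0.9601
step 6: x_pred=3.6478  r=-6.0878  x^+=0.4091  v^+=-0.3043  a^+=-0.4080
step 7: x_pred=-0.2738  r=-3.5162  x^+=-2.1444  v^+=-2.0039  a^+=-1.1982
step 8: x_pred=-5.5156  r=9.2756  x^+=-0.5810  v^+=-0.3180  a^+=0.8863

v_post = -0.3180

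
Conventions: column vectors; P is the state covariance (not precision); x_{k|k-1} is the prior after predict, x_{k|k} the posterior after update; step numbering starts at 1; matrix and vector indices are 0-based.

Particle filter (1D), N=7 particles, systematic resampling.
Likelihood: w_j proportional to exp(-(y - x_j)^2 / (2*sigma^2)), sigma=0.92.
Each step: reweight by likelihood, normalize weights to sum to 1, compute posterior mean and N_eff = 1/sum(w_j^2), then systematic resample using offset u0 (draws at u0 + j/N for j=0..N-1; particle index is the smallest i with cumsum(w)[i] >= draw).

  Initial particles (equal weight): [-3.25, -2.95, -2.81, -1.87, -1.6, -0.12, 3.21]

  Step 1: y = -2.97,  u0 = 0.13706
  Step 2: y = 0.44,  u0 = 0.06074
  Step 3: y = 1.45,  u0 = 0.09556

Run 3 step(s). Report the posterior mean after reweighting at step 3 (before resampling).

step 1: w=[0.2534, 0.2654, 0.2615, 0.1299, 0.0876, 0.0022, 0.0000]  mean=-2.7247  Neff=4.3938  idx=[0, 1, 1, 2, 2, 3, 4]
step 2: w=[0.0024, 0.0084, 0.0084, 0.0145, 0.0145, 0.3172, 0.6348]  mean=-1.7471  Neff=1.9836  idx=[5, 5, 5, 6, 6, 6, 6]
step 3: w=[0.0712, 0.0712, 0.0712, 0.1966, 0.1966, 0.1966, 0.1966]  mean=-1.6577  Neff=5.8883  idx=[1, 3, 3, 4, 5, 6, 6]

post_mean = -1.6577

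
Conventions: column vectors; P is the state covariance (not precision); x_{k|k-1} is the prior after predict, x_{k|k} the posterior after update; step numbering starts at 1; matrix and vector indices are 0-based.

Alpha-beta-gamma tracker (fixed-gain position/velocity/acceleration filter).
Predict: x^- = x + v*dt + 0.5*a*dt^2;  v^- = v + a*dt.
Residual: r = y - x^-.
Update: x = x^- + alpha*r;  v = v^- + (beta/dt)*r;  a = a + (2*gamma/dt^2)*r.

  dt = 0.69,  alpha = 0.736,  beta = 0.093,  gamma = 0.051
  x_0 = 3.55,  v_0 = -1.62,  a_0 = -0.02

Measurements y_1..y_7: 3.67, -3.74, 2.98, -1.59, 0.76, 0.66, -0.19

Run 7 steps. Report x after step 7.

x_post = -0.1246

step 1: x_pred=2.4274  r=1.2426  x^+=3.3420  v^+=-1.4663  a^+=0.2462
step 2: x_pred=2.3888  r=-6.1288  x^+=-2.1220  v^+=-2.1225  a^+=-1.0668
step 3: x_pred=-3.8405  r=6.8205  x^+=1.1794  v^+=-1.9393  a^+=0.3944
step 4: x_pred=-0.0649  r=-1.5251  x^+=-1.1874  v^+=-1.8728  a^+=0.0676
step 5: x_pred=-2.4635  r=3.2235  x^+=-0.0910  v^+=-1.3916  a^+=0.7582
step 6: x_pred=-0.8707  r=1.5307  x^+=0.2559  v^+=-0.6621  a^+=1.0862
step 7: x_pred=0.0576  r=-0.2476  x^+=-0.1246  v^+=0.0540  a^+=1.0331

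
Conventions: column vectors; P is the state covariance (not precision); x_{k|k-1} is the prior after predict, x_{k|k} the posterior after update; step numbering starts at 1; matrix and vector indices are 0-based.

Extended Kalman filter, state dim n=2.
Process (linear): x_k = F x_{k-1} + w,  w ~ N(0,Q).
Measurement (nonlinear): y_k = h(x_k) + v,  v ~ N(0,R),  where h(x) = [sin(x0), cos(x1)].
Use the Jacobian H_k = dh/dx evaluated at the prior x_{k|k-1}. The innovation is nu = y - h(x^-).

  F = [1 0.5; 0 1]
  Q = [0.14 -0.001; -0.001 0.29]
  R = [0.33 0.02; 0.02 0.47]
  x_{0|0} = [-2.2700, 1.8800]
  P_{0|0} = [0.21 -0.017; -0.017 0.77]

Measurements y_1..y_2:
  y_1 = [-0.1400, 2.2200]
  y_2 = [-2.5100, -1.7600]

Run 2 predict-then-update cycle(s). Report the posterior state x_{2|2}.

x_post = [-1.3031, 0.9014]

step 1: x^-=[-1.3300, 1.8800]  P^-=[0.5255 0.3670; 0.3670 1.0600]  H_jac=[0.2385 0.0000; 0.0000 -0.9526]  S=[0.3599 -0.0634; -0.0634 1.4318]  K=[0.3076 -0.2305; 0.1200 -0.6999]  nu=[0.8311, 2.5243]  x^+=[-1.6563, 0.2130]  P^+=[0.4064 0.1073; 0.1073 0.3428]
step 2: x^-=[-1.5498, 0.2130]  P^-=[0.7393 0.2777; 0.2777 0.6328]  H_jac=[0.0210 0.0000; 0.0000 -0.2114]  S=[0.3303 0.0188; 0.0188 0.4983]  K=[0.0538 -0.1198; 0.0330 -0.2697]  nu=[-1.5102, -2.7374]  x^+=[-1.3031, 0.9014]  P^+=[0.7315 0.2614; 0.2614 0.5965]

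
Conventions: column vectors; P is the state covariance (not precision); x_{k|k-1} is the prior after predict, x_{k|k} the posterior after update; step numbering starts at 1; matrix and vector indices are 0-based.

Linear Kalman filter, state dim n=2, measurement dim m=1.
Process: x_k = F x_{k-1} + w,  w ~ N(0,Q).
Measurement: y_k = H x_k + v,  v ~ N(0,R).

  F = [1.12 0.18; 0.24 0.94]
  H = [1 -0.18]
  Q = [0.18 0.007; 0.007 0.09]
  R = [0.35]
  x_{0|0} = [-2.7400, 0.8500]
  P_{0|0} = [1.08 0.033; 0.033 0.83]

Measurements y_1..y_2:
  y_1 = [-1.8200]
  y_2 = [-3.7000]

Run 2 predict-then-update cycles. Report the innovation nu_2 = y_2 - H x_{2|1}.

step 1: x^-=[-2.9158, 0.1414]  P^-=[1.5749 0.4739; 0.4739 0.9005]  S=[1.7835]  K=[0.8352; 0.1748]  nu=[1.1213]  x^+=[-1.9793, 0.3374]  P^+=[0.3308 0.2135; 0.2135 0.8460]
step 2: x^-=[-2.1561, -0.1578]  P^-=[0.7084 0.4730; 0.4730 0.9529]  S=[0.9190]  K=[0.6782; 0.3281]  nu=[-1.5723]  x^+=[-3.2224, -0.6737]  P^+=[0.2857 0.2685; 0.2685 0.8540]

innov = [-1.5723]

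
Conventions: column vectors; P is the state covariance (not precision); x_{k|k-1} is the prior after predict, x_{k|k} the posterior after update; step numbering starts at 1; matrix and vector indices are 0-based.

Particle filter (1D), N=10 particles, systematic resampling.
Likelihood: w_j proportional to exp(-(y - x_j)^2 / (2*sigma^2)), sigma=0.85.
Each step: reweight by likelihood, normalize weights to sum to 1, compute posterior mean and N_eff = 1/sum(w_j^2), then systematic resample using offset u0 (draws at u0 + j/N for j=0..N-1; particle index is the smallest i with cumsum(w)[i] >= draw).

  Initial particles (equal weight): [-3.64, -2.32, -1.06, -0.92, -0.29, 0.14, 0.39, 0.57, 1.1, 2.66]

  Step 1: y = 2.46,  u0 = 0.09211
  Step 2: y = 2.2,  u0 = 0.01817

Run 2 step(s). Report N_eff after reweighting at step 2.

step 1: w=[0.0000, 0.0000, 0.0001, 0.0003, 0.0038, 0.0170, 0.0364, 0.0596, 0.1963, 0.6866]  mean=2.0913  Neff=1.9413  idx=[7, 8, 8, 9, 9, 9, 9, 9, 9, 9]
step 2: w=[0.0225, 0.0612, 0.0612, 0.1222, 0.1222, 0.1222, 0.1222, 0.1222, 0.1222, 0.1222]  mean=2.4220  Neff=8.8926  idx=[0, 2, 3, 4, 5, 6, 6, 7, 8, 9]

N_eff = 8.8926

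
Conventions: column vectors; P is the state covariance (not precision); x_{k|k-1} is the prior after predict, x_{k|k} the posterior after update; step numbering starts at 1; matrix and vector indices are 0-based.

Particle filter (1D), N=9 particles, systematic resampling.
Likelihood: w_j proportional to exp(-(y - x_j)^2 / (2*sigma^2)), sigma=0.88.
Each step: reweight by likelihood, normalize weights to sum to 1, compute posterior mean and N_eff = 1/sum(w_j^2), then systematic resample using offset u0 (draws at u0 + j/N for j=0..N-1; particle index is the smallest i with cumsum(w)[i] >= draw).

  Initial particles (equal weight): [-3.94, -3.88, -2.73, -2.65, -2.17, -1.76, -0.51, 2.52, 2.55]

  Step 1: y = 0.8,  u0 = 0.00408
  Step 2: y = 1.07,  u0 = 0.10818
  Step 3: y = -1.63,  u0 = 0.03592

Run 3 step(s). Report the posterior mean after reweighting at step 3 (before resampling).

step 1: w=[0.0000, 0.0000, 0.0005, 0.0007, 0.0053, 0.0229, 0.5197, 0.2330, 0.2179]  mean=0.8227  Neff=2.6852  idx=[4, 6, 6, 6, 6, 7, 7, 7, 8]
step 2: w=[0.0006, 0.1100, 0.1100, 0.1100, 0.1100, 0.1418, 0.1418, 0.1418, 0.1340]  mean=1.1882  Neff=7.8941  idx=[1, 2, 3, 5, 5, 6, 7, 8, 8]
step 3: w=[0.3333, 0.3333, 0.3333, 0.0000, 0.0000, 0.0000, 0.0000, 0.0000, 0.0000]  mean=-0.5098  Neff=3.0004  idx=[0, 0, 0, 1, 1, 1, 2, 2, 2]

post_mean = -0.5098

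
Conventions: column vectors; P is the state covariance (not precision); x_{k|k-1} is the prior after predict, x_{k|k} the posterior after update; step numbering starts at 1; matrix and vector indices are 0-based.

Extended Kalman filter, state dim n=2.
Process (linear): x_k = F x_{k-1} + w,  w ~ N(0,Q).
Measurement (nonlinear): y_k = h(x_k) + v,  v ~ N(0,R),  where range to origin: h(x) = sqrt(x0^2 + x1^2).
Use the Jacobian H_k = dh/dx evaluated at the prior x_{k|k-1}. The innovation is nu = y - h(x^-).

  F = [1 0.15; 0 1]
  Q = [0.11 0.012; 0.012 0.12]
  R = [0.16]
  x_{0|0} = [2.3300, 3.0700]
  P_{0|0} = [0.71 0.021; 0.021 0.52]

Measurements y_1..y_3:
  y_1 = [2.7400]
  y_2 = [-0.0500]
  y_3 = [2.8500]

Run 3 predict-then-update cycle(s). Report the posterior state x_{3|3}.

step 1: x^-=[2.7905, 3.0700]  P^-=[0.8380 0.1110; 0.1110 0.6400]  H_jac=[0.6726 0.7400]  S=[1.0001]  K=[0.6457; 0.5482]  nu=[-1.4087]  x^+=[1.8808, 2.2977]  P^+=[0.4210 -0.2430; -0.2430 0.3394]
step 2: x^-=[2.2255, 2.2977]  P^-=[0.4657 -0.1801; -0.1801 0.4594]  H_jac=[0.6957 0.7183]  S=[0.4425]  K=[0.4399; 0.4627]  nu=[-3.2488]  x^+=[0.7964, 0.7946]  P^+=[0.3801 -0.2702; -0.2702 0.3647]
step 3: x^-=[0.9156, 0.7946]  P^-=[0.4173 -0.2035; -0.2035 0.4847]  H_jac=[0.7552 0.6554]  S=[0.4048]  K=[0.4490; 0.4053]  nu=[1.6377]  x^+=[1.6509, 1.4583]  P^+=[0.3356 -0.2771; -0.2771 0.4182]

x_post = [1.6509, 1.4583]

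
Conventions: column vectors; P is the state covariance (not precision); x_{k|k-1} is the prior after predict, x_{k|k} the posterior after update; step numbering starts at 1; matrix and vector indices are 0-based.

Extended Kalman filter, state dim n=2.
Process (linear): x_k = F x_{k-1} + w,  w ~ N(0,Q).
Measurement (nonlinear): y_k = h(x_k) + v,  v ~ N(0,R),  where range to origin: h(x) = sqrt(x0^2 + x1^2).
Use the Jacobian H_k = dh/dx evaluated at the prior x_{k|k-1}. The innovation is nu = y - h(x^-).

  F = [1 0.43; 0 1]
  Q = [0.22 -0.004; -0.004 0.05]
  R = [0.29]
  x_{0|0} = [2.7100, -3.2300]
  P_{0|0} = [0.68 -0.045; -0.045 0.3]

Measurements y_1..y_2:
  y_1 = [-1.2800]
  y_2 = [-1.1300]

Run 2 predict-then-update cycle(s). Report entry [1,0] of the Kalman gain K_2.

step 1: x^-=[1.3211, -3.2300]  P^-=[0.9168 0.0800; 0.0800 0.3500]  H_jac=[0.3786 -0.9256]  S=[0.6652]  K=[0.4104; -0.4415]  nu=[-4.7697]  x^+=[-0.6366, -1.1242]  P^+=[0.8047 0.2005; 0.2005 0.2203]
step 2: x^-=[-1.1200, -1.1242]  P^-=[1.2379 0.2913; 0.2913 0.2703]  H_jac=[-0.7058 -0.7084]  S=[1.3336]  K=[-0.8099; -0.2978]  nu=[-2.7169]  x^+=[1.0803, -0.3152]  P^+=[0.3632 -0.0303; -0.0303 0.1521]

K[1,0] = -0.2978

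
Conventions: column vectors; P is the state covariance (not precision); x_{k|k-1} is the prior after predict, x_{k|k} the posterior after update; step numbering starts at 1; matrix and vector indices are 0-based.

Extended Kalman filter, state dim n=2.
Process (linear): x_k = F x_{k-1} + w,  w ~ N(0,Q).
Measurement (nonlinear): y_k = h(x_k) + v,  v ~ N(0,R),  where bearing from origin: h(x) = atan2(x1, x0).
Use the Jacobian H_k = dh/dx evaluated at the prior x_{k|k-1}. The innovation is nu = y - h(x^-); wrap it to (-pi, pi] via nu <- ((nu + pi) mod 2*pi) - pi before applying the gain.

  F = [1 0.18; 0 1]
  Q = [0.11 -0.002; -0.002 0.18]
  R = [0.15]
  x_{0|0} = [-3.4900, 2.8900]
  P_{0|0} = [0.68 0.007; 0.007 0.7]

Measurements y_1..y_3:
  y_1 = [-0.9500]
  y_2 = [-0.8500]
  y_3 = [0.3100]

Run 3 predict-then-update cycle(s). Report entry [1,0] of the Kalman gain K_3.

K[1,0] = -0.7619

step 1: x^-=[-2.9698, 2.8900]  P^-=[0.8152 0.1310; 0.1310 0.8800]  H_jac=[-0.1683 -0.1729]  S=[0.2070]  K=[-0.7721; -0.8416]  nu=[2.9634]  x^+=[-5.2578, 0.3961]  P^+=[0.6918 -0.0035; -0.0035 0.7334]
step 2: x^-=[-5.1865, 0.3961]  P^-=[0.8243 0.1265; 0.1265 0.9134]  H_jac=[-0.0146 -0.1917]  S=[0.1844]  K=[-0.1969; -0.9593]  nu=[2.3678]  x^+=[-5.6526, -1.8753]  P^+=[0.8171 0.0916; 0.0916 0.7436]
step 3: x^-=[-5.9902, -1.8753]  P^-=[0.9842 0.2235; 0.2235 0.9236]  H_jac=[0.0476 -0.1520]  S=[0.1703]  K=[0.0755; -0.7619]  nu=[-3.1350]  x^+=[-6.2270, 0.5134]  P^+=[0.9832 0.2333; 0.2333 0.8247]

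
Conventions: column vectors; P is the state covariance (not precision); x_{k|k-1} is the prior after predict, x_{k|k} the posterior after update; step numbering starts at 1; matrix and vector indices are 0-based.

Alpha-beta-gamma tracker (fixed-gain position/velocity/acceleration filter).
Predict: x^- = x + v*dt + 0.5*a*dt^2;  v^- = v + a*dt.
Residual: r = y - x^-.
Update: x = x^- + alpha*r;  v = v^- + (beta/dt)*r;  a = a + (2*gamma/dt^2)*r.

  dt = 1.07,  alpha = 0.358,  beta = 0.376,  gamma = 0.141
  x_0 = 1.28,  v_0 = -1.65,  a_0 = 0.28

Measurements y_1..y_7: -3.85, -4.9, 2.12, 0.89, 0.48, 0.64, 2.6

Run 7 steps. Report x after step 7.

step 1: x_pred=-0.3252  r=-3.5248  x^+=-1.5871  v^+=-2.5890  a^+=-0.5882
step 2: x_pred=-4.6940  r=-0.2060  x^+=-4.7678  v^+=-3.2908  a^+=-0.6389
step 3: x_pred=-8.6546  r=10.7746  x^+=-4.7973  v^+=-0.1882  a^+=2.0150
step 4: x_pred=-3.8452  r=4.7352  x^+=-2.1500  v^+=3.6318  a^+=3.1813
step 5: x_pred=3.5572  r=-3.0772  x^+=2.4556  v^+=5.9545  a^+=2.4234
step 6: x_pred=10.2141  r=-9.5741  x^+=6.7866  v^+=5.1831  a^+=0.0652
step 7: x_pred=12.3698  r=-9.7698  x^+=8.8722  v^+=1.8197  a^+=-2.3412

x_post = 8.8722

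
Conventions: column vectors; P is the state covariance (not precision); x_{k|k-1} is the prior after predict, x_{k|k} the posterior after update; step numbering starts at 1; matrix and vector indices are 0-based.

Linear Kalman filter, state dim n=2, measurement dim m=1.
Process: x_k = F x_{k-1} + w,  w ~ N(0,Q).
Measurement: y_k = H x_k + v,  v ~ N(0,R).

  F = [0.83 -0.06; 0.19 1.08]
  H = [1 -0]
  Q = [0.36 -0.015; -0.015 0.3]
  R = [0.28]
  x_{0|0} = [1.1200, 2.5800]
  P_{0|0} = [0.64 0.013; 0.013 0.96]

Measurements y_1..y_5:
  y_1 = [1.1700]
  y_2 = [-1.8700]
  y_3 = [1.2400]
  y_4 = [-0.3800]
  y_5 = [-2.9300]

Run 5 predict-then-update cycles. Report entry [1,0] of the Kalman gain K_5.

K[1,0] = -0.3346

step 1: x^-=[0.7748, 2.9992]  P^-=[0.8031 0.0352; 0.0352 1.4482]  S=[1.0831]  K=[0.7415; 0.0325]  nu=[0.3952]  x^+=[1.0678, 3.0121]  P^+=[0.2076 0.0091; 0.0091 1.4470]
step 2: x^-=[0.7056, 3.4559]  P^-=[0.5073 -0.0680; -0.0680 1.9991]  S=[0.7873]  K=[0.6444; -0.0863]  nu=[-2.5756]  x^+=[-0.9540, 3.6782]  P^+=[0.1804 -0.0242; -0.0242 1.9932]
step 3: x^-=[-1.0125, 3.7912]  P^-=[0.4939 -0.1371; -0.1371 2.6214]  S=[0.7739]  K=[0.6382; -0.1772]  nu=[2.2525]  x^+=[0.4250, 3.3922]  P^+=[0.1787 -0.0496; -0.0496 2.5972]
step 4: x^-=[0.1492, 3.7443]  P^-=[0.4974 -0.1990; -0.1990 3.3154]  S=[0.7774]  K=[0.6398; -0.2560]  nu=[-0.5292]  x^+=[-0.1894, 3.8798]  P^+=[0.1791 -0.0717; -0.0717 3.2645]
step 5: x^-=[-0.3900, 4.1542]  P^-=[0.5023 -0.2617; -0.2617 4.0847]  S=[0.7823]  K=[0.6421; -0.3346]  nu=[-2.5400]  x^+=[-2.0209, 5.0040]  P^+=[0.1798 -0.0937; -0.0937 3.9972]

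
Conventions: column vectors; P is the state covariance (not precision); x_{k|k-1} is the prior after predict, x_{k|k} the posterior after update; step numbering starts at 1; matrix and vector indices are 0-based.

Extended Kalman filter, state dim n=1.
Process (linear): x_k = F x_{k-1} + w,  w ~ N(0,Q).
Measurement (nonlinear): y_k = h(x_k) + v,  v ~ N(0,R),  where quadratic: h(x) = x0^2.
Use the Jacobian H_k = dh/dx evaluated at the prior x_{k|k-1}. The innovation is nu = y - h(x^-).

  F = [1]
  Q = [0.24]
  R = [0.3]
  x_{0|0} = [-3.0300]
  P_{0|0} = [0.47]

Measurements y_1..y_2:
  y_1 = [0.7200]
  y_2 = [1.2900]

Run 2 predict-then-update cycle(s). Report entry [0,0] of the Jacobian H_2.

step 1: x^-=[-3.0300]  P^-=[0.7100]  H_jac=[-6.0600]  S=[26.3738]  K=[-0.1631]  nu=[-8.4609]  x^+=[-1.6497]  P^+=[0.0081]
step 2: x^-=[-1.6497]  P^-=[0.2481]  H_jac=[-3.2994]  S=[3.0005]  K=[-0.2728]  nu=[-1.4315]  x^+=[-1.2592]  P^+=[0.0248]

H_jac[0,0] = -3.2994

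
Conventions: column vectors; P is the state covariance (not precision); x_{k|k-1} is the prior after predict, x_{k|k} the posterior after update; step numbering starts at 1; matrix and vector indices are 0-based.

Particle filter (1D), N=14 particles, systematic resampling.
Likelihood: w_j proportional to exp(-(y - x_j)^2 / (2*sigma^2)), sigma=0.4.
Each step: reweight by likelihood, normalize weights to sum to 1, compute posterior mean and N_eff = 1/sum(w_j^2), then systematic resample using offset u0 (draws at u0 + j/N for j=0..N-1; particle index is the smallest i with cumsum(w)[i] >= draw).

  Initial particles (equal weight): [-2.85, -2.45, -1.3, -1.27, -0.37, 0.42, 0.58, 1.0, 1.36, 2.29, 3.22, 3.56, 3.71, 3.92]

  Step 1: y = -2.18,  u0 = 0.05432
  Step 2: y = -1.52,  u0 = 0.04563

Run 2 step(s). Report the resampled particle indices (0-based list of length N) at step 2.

resampled_idx = [4, 6, 9, 11, 12, 12, 12, 12, 12, 13, 13, 13, 13, 13]

step 1: w=[0.2038, 0.6601, 0.0737, 0.0623, 0.0000, 0.0000, 0.0000, 0.0000, 0.0000, 0.0000, 0.0000, 0.0000, 0.0000, 0.0000]  mean=-2.3732  Neff=2.0551  idx=[0, 0, 0, 1, 1, 1, 1, 1, 1, 1, 1, 1, 2, 3]
step 2: w=[0.0017, 0.0017, 0.0017, 0.0292, 0.0292, 0.0292, 0.0292, 0.0292, 0.0292, 0.0292, 0.0292, 0.0292, 0.3742, 0.3581]  mean=-1.5992  Neff=3.6245  idx=[4, 6, 9, 11, 12, 12, 12, 12, 12, 13, 13, 13, 13, 13]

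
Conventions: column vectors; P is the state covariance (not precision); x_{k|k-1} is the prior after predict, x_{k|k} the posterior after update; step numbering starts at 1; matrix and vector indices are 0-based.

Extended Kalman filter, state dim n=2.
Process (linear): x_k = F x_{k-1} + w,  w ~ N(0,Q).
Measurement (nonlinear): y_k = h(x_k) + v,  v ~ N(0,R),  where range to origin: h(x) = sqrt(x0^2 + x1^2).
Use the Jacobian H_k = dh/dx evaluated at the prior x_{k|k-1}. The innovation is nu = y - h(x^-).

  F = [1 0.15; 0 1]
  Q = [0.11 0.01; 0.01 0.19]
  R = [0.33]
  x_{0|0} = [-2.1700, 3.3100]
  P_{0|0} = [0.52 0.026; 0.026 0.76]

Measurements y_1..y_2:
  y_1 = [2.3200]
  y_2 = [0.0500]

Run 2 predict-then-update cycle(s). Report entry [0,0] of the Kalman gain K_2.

K[0,0] = -0.0846

step 1: x^-=[-1.6735, 3.3100]  P^-=[0.6549 0.1500; 0.1500 0.9500]  H_jac=[-0.4512 0.8924]  S=[1.0991]  K=[-0.1471; 0.7098]  nu=[-1.3890]  x^+=[-1.4692, 2.3241]  P^+=[0.6311 0.2647; 0.2647 0.3963]
step 2: x^-=[-1.1206, 2.3241]  P^-=[0.8295 0.3342; 0.3342 0.5863]  H_jac=[-0.4343 0.9008]  S=[0.7007]  K=[-0.0846; 0.5466]  nu=[-2.5302]  x^+=[-0.9067, 0.9412]  P^+=[0.8245 0.3665; 0.3665 0.3770]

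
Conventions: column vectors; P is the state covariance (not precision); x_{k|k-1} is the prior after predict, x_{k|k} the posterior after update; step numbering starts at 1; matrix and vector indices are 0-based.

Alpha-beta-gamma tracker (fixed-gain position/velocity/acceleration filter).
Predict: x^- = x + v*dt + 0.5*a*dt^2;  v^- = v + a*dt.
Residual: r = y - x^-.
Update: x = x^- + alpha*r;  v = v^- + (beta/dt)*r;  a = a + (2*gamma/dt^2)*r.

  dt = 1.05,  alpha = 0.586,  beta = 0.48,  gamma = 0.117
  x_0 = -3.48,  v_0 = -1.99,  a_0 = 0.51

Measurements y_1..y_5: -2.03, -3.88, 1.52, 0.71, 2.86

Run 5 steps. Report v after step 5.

v_post = 2.7642

step 1: x_pred=-5.2884  r=3.2584  x^+=-3.3790  v^+=0.0350  a^+=1.2016
step 2: x_pred=-2.6798  r=-1.2002  x^+=-3.3831  v^+=0.7480  a^+=0.9468
step 3: x_pred=-2.0757  r=3.5957  x^+=0.0314  v^+=3.3860  a^+=1.7100
step 4: x_pred=4.5293  r=-3.8193  x^+=2.2912  v^+=3.4355  a^+=0.8994
step 5: x_pred=6.3943  r=-3.5343  x^+=4.3232  v^+=2.7642  a^+=0.1493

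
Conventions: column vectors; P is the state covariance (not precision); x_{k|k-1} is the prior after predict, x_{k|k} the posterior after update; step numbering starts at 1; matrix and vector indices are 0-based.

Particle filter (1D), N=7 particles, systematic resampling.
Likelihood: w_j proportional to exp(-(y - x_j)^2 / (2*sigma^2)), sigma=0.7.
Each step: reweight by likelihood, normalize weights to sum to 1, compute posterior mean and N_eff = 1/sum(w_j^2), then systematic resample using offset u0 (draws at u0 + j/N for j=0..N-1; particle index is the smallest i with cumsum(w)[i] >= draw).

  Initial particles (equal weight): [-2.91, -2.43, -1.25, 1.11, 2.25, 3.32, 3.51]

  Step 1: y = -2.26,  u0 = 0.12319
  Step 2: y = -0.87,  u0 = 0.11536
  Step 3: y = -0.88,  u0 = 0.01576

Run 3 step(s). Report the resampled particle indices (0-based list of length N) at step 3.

step 1: w=[0.3292, 0.4919, 0.1789, 0.0000, 0.0000, 0.0000, 0.0000]  mean=-2.3769  Neff=2.6155  idx=[0, 0, 1, 1, 1, 2, 2]
step 2: w=[0.0071, 0.0071, 0.0416, 0.0416, 0.0416, 0.4304, 0.4304]  mean=-1.4211  Neff=2.6609  idx=[4, 5, 5, 5, 6, 6, 6]
step 3: w=[0.0162, 0.1640, 0.1640, 0.1640, 0.1640, 0.1640, 0.1640]  mean=-1.2692  Neff=6.1897  idx=[0, 1, 2, 3, 4, 5, 6]

resampled_idx = [0, 1, 2, 3, 4, 5, 6]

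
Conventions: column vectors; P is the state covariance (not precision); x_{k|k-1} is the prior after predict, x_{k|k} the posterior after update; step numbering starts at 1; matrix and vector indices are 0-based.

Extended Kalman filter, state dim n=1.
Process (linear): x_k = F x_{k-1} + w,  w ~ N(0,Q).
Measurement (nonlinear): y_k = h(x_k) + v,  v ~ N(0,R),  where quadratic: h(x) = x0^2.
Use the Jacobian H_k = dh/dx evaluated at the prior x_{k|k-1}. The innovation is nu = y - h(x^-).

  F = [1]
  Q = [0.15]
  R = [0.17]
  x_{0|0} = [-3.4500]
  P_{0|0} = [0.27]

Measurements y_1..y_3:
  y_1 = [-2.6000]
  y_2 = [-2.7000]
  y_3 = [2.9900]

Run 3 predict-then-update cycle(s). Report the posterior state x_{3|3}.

x_post = [0.6061]

step 1: x^-=[-3.4500]  P^-=[0.4200]  H_jac=[-6.9000]  S=[20.1662]  K=[-0.1437]  nu=[-14.5025]  x^+=[-1.3659]  P^+=[0.0035]
step 2: x^-=[-1.3659]  P^-=[0.1535]  H_jac=[-2.7318]  S=[1.3158]  K=[-0.3188]  nu=[-4.5657]  x^+=[0.0895]  P^+=[0.0198]
step 3: x^-=[0.0895]  P^-=[0.1698]  H_jac=[0.1790]  S=[0.1754]  K=[0.1732]  nu=[2.9820]  x^+=[0.6061]  P^+=[0.1646]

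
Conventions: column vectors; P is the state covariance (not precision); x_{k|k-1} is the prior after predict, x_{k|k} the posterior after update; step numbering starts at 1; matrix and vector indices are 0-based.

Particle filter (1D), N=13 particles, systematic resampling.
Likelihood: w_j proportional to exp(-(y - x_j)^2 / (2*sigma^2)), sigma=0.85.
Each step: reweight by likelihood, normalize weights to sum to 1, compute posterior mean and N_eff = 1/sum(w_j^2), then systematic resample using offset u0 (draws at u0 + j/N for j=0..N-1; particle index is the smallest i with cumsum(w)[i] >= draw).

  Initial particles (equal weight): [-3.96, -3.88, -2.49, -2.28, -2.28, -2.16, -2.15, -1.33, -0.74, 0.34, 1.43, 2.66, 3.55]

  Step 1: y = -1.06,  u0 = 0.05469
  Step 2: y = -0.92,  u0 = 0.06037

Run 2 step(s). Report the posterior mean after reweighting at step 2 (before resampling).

post_mean = -1.2411

step 1: w=[0.0007, 0.0010, 0.0609, 0.0895, 0.0895, 0.1085, 0.1101, 0.2383, 0.2335, 0.0646, 0.0034, 0.0000, 0.0000]  mean=-1.5004  Neff=6.2854  idx=[2, 3, 4, 5, 6, 6, 7, 7, 7, 8, 8, 8, 9]
step 2: w=[0.0235, 0.0360, 0.0360, 0.0447, 0.0455, 0.0455, 0.1153, 0.1153, 0.1153, 0.1266, 0.1266, 0.1266, 0.0432]  mean=-1.2411  Neff=10.0900  idx=[2, 3, 5, 6, 7, 7, 8, 9, 9, 10, 10, 11, 12]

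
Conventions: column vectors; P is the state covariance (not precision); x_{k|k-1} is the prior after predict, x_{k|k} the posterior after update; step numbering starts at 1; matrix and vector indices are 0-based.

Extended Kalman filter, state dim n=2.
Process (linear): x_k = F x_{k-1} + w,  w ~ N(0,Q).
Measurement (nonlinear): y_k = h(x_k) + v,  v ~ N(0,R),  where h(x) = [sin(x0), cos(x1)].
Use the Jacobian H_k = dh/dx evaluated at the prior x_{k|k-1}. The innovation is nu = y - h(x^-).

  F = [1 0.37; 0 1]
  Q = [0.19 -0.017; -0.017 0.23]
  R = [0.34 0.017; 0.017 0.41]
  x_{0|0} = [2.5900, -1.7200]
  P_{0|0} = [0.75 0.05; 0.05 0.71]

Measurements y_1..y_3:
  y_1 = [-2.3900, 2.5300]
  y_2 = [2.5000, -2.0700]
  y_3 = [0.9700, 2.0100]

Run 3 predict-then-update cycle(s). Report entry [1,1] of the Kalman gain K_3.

step 1: x^-=[1.9536, -1.7200]  P^-=[1.0742 0.2957; 0.2957 0.9400]  H_jac=[-0.3735 0.0000; 0.0000 0.9889]  S=[0.4899 -0.0922; -0.0922 1.3292]  K=[-0.7879 0.1653; -0.0951 0.6927]  nu=[-3.3176, 2.6787]  x^+=[5.0105, 0.4509]  P^+=[0.7097 0.0550; 0.0550 0.2856]
step 2: x^-=[5.1774, 0.4509]  P^-=[0.9795 0.1437; 0.1437 0.5156]  H_jac=[0.4484 0.0000; 0.0000 -0.4358]  S=[0.5370 -0.0111; -0.0111 0.5079]  K=[0.8158 -0.1055; 0.1109 -0.4400]  nu=[3.3938, -2.9700]  x^+=[8.2594, 2.1340]  P^+=[0.6146 0.0674; 0.0674 0.4096]
step 3: x^-=[9.0489, 2.1340]  P^-=[0.9105 0.2020; 0.2020 0.6396]  H_jac=[-0.9302 0.0000; 0.0000 -0.8456]  S=[1.1278 0.1758; 0.1758 0.8673]  K=[-0.7438 -0.0461; -0.0716 -0.6090]  nu=[0.6029, 2.5439]  x^+=[8.4832, 0.5415]  P^+=[0.2727 0.0373; 0.0373 0.2968]

K[1,1] = -0.6090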